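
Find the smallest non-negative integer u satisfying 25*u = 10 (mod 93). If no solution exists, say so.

19

gcd(25, 93) = 1, so a unique solution mod 93 exists.
25⁻¹ ≡ 67 (mod 93).
u ≡ 67*10 ≡ 19 (mod 93).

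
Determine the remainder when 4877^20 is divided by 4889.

By square-and-multiply:
20 in binary is 10100, i.e. 20 = 16 + 4.
4877^1 ≡ 4877 (mod 4889)
4877^2 ≡ 4877^2 = 23785129 ≡ 144 (mod 4889)
4877^4 ≡ 144^2 = 20736 ≡ 1180 (mod 4889)
4877^8 ≡ 1180^2 = 1392400 ≡ 3924 (mod 4889)
4877^16 ≡ 3924^2 = 15397776 ≡ 2315 (mod 4889)
4877^20 = 4877^16 · 4877^4 ≡ 2315 · 1180 (mod 4889).
2315 · 1180 = 2731700 ≡ 3638 (mod 4889).

3638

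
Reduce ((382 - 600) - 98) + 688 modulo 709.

382 - 600 = -218 ≡ 491 (mod 709)
491 - 98 = 393
393 + 688 = 1081 ≡ 372 (mod 709)

372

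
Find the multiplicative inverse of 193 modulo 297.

277

297 = 1·193 + 104
193 = 1·104 + 89
104 = 1·89 + 15
89 = 5·15 + 14
15 = 1·14 + 1
14 = 14·1 + 0
gcd(193, 297) = 1, so the inverse exists.
Back-substitute for 1:
1 = 1·15 − 1·14
  = −1·89 + 6·15
  = 6·104 − 7·89
  = −7·193 + 13·104
  = 13·297 − 20·193
So 193⁻¹ ≡ −20 ≡ 277 (mod 297).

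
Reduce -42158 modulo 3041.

-42158 = -14*3041 + 416, so -42158 ≡ 416 (mod 3041).

416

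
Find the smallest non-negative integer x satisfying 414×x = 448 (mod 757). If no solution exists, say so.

gcd(414, 757) = 1, so a unique solution mod 757 exists.
414⁻¹ ≡ 64 (mod 757).
x ≡ 64×448 ≡ 663 (mod 757).

663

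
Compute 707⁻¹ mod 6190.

6190 = 8*707 + 534
707 = 1*534 + 173
534 = 3*173 + 15
173 = 11*15 + 8
15 = 1*8 + 7
8 = 1*7 + 1
7 = 7*1 + 0
gcd(707, 6190) = 1, so the inverse exists.
Back-substitute for 1:
1 = 1*8 − 1*7
  = −1*15 + 2*8
  = 2*173 − 23*15
  = −23*534 + 71*173
  = 71*707 − 94*534
  = −94*6190 + 823*707
So 707⁻¹ ≡ 823 (mod 6190).

823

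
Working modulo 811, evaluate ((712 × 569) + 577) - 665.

351

712 × 569 = 405128 ≡ 439 (mod 811)
439 + 577 = 1016 ≡ 205 (mod 811)
205 - 665 = -460 ≡ 351 (mod 811)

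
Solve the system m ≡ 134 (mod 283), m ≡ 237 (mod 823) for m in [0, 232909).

283⁻¹ mod 823: 283×285 ≡ 1 (mod 823), so 283⁻¹ ≡ 285.
m = 134 + 283×((237 − 134)×285 mod 823) = 134 + 283×550 = 155784.

155784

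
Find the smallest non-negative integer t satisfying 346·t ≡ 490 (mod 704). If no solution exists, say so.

gcd(346, 704) = 2, and 2 | 490, so solutions exist.
Divide through by 2: 173·t mod 352 = 245.
173⁻¹ ≡ 293 (mod 352).
t ≡ 293·245 ≡ 329 (mod 352).
The smallest non-negative solution is t = 329.

329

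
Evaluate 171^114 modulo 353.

Using repeated squaring:
114 in binary is 1110010, i.e. 114 = 64 + 32 + 16 + 2.
171^1 ≡ 171 (mod 353)
171^2 ≡ 171^2 = 29241 ≡ 295 (mod 353)
171^4 ≡ 295^2 = 87025 ≡ 187 (mod 353)
171^8 ≡ 187^2 = 34969 ≡ 22 (mod 353)
171^16 ≡ 22^2 = 484 ≡ 131 (mod 353)
171^32 ≡ 131^2 = 17161 ≡ 217 (mod 353)
171^64 ≡ 217^2 = 47089 ≡ 140 (mod 353)
171^114 = 171^64 * 171^32 * 171^16 * 171^2 ≡ 140 * 217 * 131 * 295 (mod 353).
Accumulate the product:
140 * 217 = 30380 ≡ 22
22 * 131 = 2882 ≡ 58
58 * 295 = 17110 ≡ 166

166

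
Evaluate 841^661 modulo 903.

169

661 in binary is 1010010101, i.e. 661 = 512 + 128 + 16 + 4 + 1.
841^1 ≡ 841 (mod 903)
841^2 ≡ 841^2 = 707281 ≡ 232 (mod 903)
841^4 ≡ 232^2 = 53824 ≡ 547 (mod 903)
841^8 ≡ 547^2 = 299209 ≡ 316 (mod 903)
841^16 ≡ 316^2 = 99856 ≡ 526 (mod 903)
841^32 ≡ 526^2 = 276676 ≡ 358 (mod 903)
841^64 ≡ 358^2 = 128164 ≡ 841 (mod 903)
841^128 ≡ 841^2 = 707281 ≡ 232 (mod 903)
841^256 ≡ 232^2 = 53824 ≡ 547 (mod 903)
841^512 ≡ 547^2 = 299209 ≡ 316 (mod 903)
841^661 = 841^512 × 841^128 × 841^16 × 841^4 × 841^1 ≡ 316 × 232 × 526 × 547 × 841 (mod 903).
Accumulate the product:
316 × 232 = 73312 ≡ 169
169 × 526 = 88894 ≡ 400
400 × 547 = 218800 ≡ 274
274 × 841 = 230434 ≡ 169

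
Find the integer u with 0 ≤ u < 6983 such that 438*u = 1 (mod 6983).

6983 = 15×438 + 413
438 = 1×413 + 25
413 = 16×25 + 13
25 = 1×13 + 12
13 = 1×12 + 1
12 = 12×1 + 0
gcd(438, 6983) = 1, so the inverse exists.
Back-substitute for 1:
1 = 1×13 − 1×12
  = −1×25 + 2×13
  = 2×413 − 33×25
  = −33×438 + 35×413
  = 35×6983 − 558×438
So 438⁻¹ ≡ −558 ≡ 6425 (mod 6983).

6425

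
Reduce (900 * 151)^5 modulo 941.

900 * 151 = 135900 ≡ 396 (mod 941)
(396)^5 ≡ 410 (mod 941)

410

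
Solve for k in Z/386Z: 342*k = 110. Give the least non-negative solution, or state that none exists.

94

gcd(342, 386) = 2, and 2 | 110, so solutions exist.
Divide through by 2: 171*k = 55 (mod 193).
171⁻¹ ≡ 114 (mod 193).
k ≡ 114*55 ≡ 94 (mod 193).
The smallest non-negative solution is k = 94.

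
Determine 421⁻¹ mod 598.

125

By the extended Euclidean algorithm:
598 = 1*421 + 177
421 = 2*177 + 67
177 = 2*67 + 43
67 = 1*43 + 24
43 = 1*24 + 19
24 = 1*19 + 5
19 = 3*5 + 4
5 = 1*4 + 1
4 = 4*1 + 0
gcd(421, 598) = 1, so the inverse exists.
Back-substitute for 1:
1 = 1*5 − 1*4
  = −1*19 + 4*5
  = 4*24 − 5*19
  = −5*43 + 9*24
  = 9*67 − 14*43
  = −14*177 + 37*67
  = 37*421 − 88*177
  = −88*598 + 125*421
So 421⁻¹ ≡ 125 (mod 598).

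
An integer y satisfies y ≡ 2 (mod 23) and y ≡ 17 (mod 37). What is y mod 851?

646

23⁻¹ mod 37: 23·29 ≡ 1 (mod 37), so 23⁻¹ ≡ 29.
y = 2 + 23·((17 − 2)·29 mod 37) = 2 + 23·28 = 646.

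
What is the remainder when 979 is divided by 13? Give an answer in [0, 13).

979 = 75*13 + 4, so 979 ≡ 4 (mod 13).

4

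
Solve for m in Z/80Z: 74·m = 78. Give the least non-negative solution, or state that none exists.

27

gcd(74, 80) = 2, and 2 | 78, so solutions exist.
Divide through by 2: 37·m ≡ 39 mod 40.
37⁻¹ ≡ 13 (mod 40).
m ≡ 13·39 ≡ 27 (mod 40).
The smallest non-negative solution is m = 27.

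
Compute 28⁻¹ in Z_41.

22

41 = 1·28 + 13
28 = 2·13 + 2
13 = 6·2 + 1
2 = 2·1 + 0
gcd(28, 41) = 1, so the inverse exists.
Back-substitute for 1:
1 = 1·13 − 6·2
  = −6·28 + 13·13
  = 13·41 − 19·28
So 28⁻¹ ≡ −19 ≡ 22 (mod 41).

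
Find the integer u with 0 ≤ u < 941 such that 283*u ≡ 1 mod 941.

941 = 3*283 + 92
283 = 3*92 + 7
92 = 13*7 + 1
7 = 7*1 + 0
gcd(283, 941) = 1, so the inverse exists.
Back-substitute for 1:
1 = 1*92 − 13*7
  = −13*283 + 40*92
  = 40*941 − 133*283
So 283⁻¹ ≡ −133 ≡ 808 (mod 941).

808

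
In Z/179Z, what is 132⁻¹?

Run the extended Euclidean algorithm:
179 = 1·132 + 47
132 = 2·47 + 38
47 = 1·38 + 9
38 = 4·9 + 2
9 = 4·2 + 1
2 = 2·1 + 0
gcd(132, 179) = 1, so the inverse exists.
Back-substitute for 1:
1 = 1·9 − 4·2
  = −4·38 + 17·9
  = 17·47 − 21·38
  = −21·132 + 59·47
  = 59·179 − 80·132
So 132⁻¹ ≡ −80 ≡ 99 (mod 179).

99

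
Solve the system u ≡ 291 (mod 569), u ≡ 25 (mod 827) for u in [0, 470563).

124902

569⁻¹ mod 827: 569·593 ≡ 1 (mod 827), so 569⁻¹ ≡ 593.
u = 291 + 569·((25 − 291)·593 mod 827) = 291 + 569·219 = 124902.
Check: 124902 mod 569 = 291, 124902 mod 827 = 25. ✓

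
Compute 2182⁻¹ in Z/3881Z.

Apply the Euclidean algorithm and back-substitute:
3881 = 1×2182 + 1699
2182 = 1×1699 + 483
1699 = 3×483 + 250
483 = 1×250 + 233
250 = 1×233 + 17
233 = 13×17 + 12
17 = 1×12 + 5
12 = 2×5 + 2
5 = 2×2 + 1
2 = 2×1 + 0
gcd(2182, 3881) = 1, so the inverse exists.
Back-substitute for 1:
1 = 1×5 − 2×2
  = −2×12 + 5×5
  = 5×17 − 7×12
  = −7×233 + 96×17
  = 96×250 − 103×233
  = −103×483 + 199×250
  = 199×1699 − 700×483
  = −700×2182 + 899×1699
  = 899×3881 − 1599×2182
So 2182⁻¹ ≡ −1599 ≡ 2282 (mod 3881).

2282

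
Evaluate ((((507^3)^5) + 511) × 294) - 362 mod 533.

(507)^3 ≡ 13 (mod 533)
(13)^5 ≡ 325 (mod 533)
325 + 511 = 836 ≡ 303 (mod 533)
303 × 294 = 89082 ≡ 71 (mod 533)
71 - 362 = -291 ≡ 242 (mod 533)

242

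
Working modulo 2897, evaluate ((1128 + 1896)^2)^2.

2732

1128 + 1896 = 3024 ≡ 127 (mod 2897)
(127)^2 ≡ 1644 (mod 2897)
(1644)^2 ≡ 2732 (mod 2897)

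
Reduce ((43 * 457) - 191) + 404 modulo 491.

224

43 * 457 = 19651 ≡ 11 (mod 491)
11 - 191 = -180 ≡ 311 (mod 491)
311 + 404 = 715 ≡ 224 (mod 491)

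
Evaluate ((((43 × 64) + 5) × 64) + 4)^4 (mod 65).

16

43 × 64 = 2752 ≡ 22 (mod 65)
22 + 5 = 27
27 × 64 = 1728 ≡ 38 (mod 65)
38 + 4 = 42
(42)^4 ≡ 16 (mod 65)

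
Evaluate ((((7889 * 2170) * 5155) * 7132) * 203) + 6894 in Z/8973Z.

4264

7889 * 2170 = 17119130 ≡ 7619 (mod 8973)
7619 * 5155 = 39275945 ≡ 1124 (mod 8973)
1124 * 7132 = 8016368 ≡ 3479 (mod 8973)
3479 * 203 = 706237 ≡ 6343 (mod 8973)
6343 + 6894 = 13237 ≡ 4264 (mod 8973)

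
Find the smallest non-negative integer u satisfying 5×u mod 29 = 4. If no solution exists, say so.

gcd(5, 29) = 1, so a unique solution mod 29 exists.
5⁻¹ ≡ 6 (mod 29).
u ≡ 6×4 ≡ 24 (mod 29).

24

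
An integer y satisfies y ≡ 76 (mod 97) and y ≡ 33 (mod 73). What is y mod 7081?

97⁻¹ mod 73: 97·70 ≡ 1 (mod 73), so 97⁻¹ ≡ 70.
y = 76 + 97·((33 − 76)·70 mod 73) = 76 + 97·56 = 5508.
Check: 5508 mod 97 = 76, 5508 mod 73 = 33. ✓

5508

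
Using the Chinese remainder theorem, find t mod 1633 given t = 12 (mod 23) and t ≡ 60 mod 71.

23⁻¹ mod 71: 23×34 ≡ 1 (mod 71), so 23⁻¹ ≡ 34.
t = 12 + 23×((60 − 12)×34 mod 71) = 12 + 23×70 = 1622.
Check: 1622 mod 23 = 12, 1622 mod 71 = 60. ✓

1622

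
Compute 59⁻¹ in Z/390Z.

119

By the extended Euclidean algorithm:
390 = 6*59 + 36
59 = 1*36 + 23
36 = 1*23 + 13
23 = 1*13 + 10
13 = 1*10 + 3
10 = 3*3 + 1
3 = 3*1 + 0
gcd(59, 390) = 1, so the inverse exists.
Back-substitute for 1:
1 = 1*10 − 3*3
  = −3*13 + 4*10
  = 4*23 − 7*13
  = −7*36 + 11*23
  = 11*59 − 18*36
  = −18*390 + 119*59
So 59⁻¹ ≡ 119 (mod 390).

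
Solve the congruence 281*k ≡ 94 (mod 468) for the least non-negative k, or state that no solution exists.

2

gcd(281, 468) = 1, so a unique solution mod 468 exists.
281⁻¹ ≡ 5 (mod 468).
k ≡ 5*94 ≡ 2 (mod 468).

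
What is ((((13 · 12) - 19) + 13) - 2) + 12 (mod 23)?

22

13 · 12 = 156 ≡ 18 (mod 23)
18 - 19 = -1 ≡ 22 (mod 23)
22 + 13 = 35 ≡ 12 (mod 23)
12 - 2 = 10
10 + 12 = 22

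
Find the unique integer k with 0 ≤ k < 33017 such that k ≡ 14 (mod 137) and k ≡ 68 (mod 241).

9467

137⁻¹ mod 241: 137·95 ≡ 1 (mod 241), so 137⁻¹ ≡ 95.
k = 14 + 137·((68 − 14)·95 mod 241) = 14 + 137·69 = 9467.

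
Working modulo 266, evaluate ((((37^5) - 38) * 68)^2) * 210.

(37)^5 ≡ 151 (mod 266)
151 - 38 = 113
113 * 68 = 7684 ≡ 236 (mod 266)
(236)^2 ≡ 102 (mod 266)
102 * 210 = 21420 ≡ 140 (mod 266)

140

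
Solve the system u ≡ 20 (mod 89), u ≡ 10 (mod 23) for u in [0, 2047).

999

89⁻¹ mod 23: 89×15 ≡ 1 (mod 23), so 89⁻¹ ≡ 15.
u = 20 + 89×((10 − 20)×15 mod 23) = 20 + 89×11 = 999.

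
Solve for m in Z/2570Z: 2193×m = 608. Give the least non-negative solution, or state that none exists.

gcd(2193, 2570) = 1, so a unique solution mod 2570 exists.
2193⁻¹ ≡ 1527 (mod 2570).
m ≡ 1527×608 ≡ 646 (mod 2570).

646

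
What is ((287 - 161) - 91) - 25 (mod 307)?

287 - 161 = 126
126 - 91 = 35
35 - 25 = 10

10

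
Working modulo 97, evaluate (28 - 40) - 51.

28 - 40 = -12 ≡ 85 (mod 97)
85 - 51 = 34

34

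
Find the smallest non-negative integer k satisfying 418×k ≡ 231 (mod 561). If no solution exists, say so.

18

gcd(418, 561) = 11, and 11 | 231, so solutions exist.
Divide through by 11: 38×k ≡ 21 (mod 51).
38⁻¹ ≡ 47 (mod 51).
k ≡ 47×21 ≡ 18 (mod 51).
The smallest non-negative solution is k = 18.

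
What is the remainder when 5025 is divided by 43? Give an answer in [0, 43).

5025 = 116·43 + 37, so 5025 ≡ 37 (mod 43).

37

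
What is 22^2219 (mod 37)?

22^1 ≡ 22 (mod 37)
22^2 ≡ 22^2 = 484 ≡ 3 (mod 37)
22^4 ≡ 3^2 = 9 (mod 37)
22^8 ≡ 9^2 = 81 ≡ 7 (mod 37)
22^16 ≡ 7^2 = 49 ≡ 12 (mod 37)
22^32 ≡ 12^2 = 144 ≡ 33 (mod 37)
22^64 ≡ 33^2 = 1089 ≡ 16 (mod 37)
22^128 ≡ 16^2 = 256 ≡ 34 (mod 37)
22^256 ≡ 34^2 = 1156 ≡ 9 (mod 37)
22^512 ≡ 9^2 = 81 ≡ 7 (mod 37)
22^1024 ≡ 7^2 = 49 ≡ 12 (mod 37)
22^2048 ≡ 12^2 = 144 ≡ 33 (mod 37)
22^2219 = 22^2048 · 22^128 · 22^32 · 22^8 · 22^2 · 22^1 ≡ 33 · 34 · 33 · 7 · 3 · 22 (mod 37).
Accumulate the product:
33 · 34 = 1122 ≡ 12
12 · 33 = 396 ≡ 26
26 · 7 = 182 ≡ 34
34 · 3 = 102 ≡ 28
28 · 22 = 616 ≡ 24

24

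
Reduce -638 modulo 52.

-638 = -13×52 + 38, so -638 ≡ 38 (mod 52).

38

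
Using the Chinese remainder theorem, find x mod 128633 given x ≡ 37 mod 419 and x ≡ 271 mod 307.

419⁻¹ mod 307: 419*233 ≡ 1 (mod 307), so 419⁻¹ ≡ 233.
x = 37 + 419*((271 − 37)*233 mod 307) = 37 + 419*183 = 76714.

76714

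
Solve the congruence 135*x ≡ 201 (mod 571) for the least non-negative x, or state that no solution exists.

103

gcd(135, 571) = 1, so a unique solution mod 571 exists.
135⁻¹ ≡ 313 (mod 571).
x ≡ 313*201 ≡ 103 (mod 571).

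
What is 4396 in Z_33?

7

4396 = 133·33 + 7, so 4396 ≡ 7 (mod 33).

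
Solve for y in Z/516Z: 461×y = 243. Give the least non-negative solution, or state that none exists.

399

gcd(461, 516) = 1, so a unique solution mod 516 exists.
461⁻¹ ≡ 197 (mod 516).
y ≡ 197×243 ≡ 399 (mod 516).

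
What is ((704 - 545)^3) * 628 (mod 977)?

467

704 - 545 = 159
(159)^3 ≡ 301 (mod 977)
301 * 628 = 189028 ≡ 467 (mod 977)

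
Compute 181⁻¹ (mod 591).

160

591 = 3·181 + 48
181 = 3·48 + 37
48 = 1·37 + 11
37 = 3·11 + 4
11 = 2·4 + 3
4 = 1·3 + 1
3 = 3·1 + 0
gcd(181, 591) = 1, so the inverse exists.
Back-substitute for 1:
1 = 1·4 − 1·3
  = −1·11 + 3·4
  = 3·37 − 10·11
  = −10·48 + 13·37
  = 13·181 − 49·48
  = −49·591 + 160·181
So 181⁻¹ ≡ 160 (mod 591).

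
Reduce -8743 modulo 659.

483

-8743 = -14·659 + 483, so -8743 ≡ 483 (mod 659).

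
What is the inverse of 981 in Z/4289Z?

Run the extended Euclidean algorithm:
4289 = 4·981 + 365
981 = 2·365 + 251
365 = 1·251 + 114
251 = 2·114 + 23
114 = 4·23 + 22
23 = 1·22 + 1
22 = 22·1 + 0
gcd(981, 4289) = 1, so the inverse exists.
Bézout: 1 = −43·4289 + 188·981.
So 981⁻¹ ≡ 188 (mod 4289).

188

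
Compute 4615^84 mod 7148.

84 in binary is 1010100, i.e. 84 = 64 + 16 + 4.
4615^1 ≡ 4615 (mod 7148)
4615^2 ≡ 4615^2 = 21298225 ≡ 4333 (mod 7148)
4615^4 ≡ 4333^2 = 18774889 ≡ 4241 (mod 7148)
4615^8 ≡ 4241^2 = 17986081 ≡ 1713 (mod 7148)
4615^16 ≡ 1713^2 = 2934369 ≡ 3689 (mod 7148)
4615^32 ≡ 3689^2 = 13608721 ≡ 6077 (mod 7148)
4615^64 ≡ 6077^2 = 36929929 ≡ 3361 (mod 7148)
4615^84 = 4615^64 × 4615^16 × 4615^4 ≡ 3361 × 3689 × 4241 (mod 7148).
Accumulate the product:
3361 × 3689 = 12398729 ≡ 4097
4097 × 4241 = 17375377 ≡ 5737

5737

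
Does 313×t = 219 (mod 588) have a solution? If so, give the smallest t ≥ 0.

gcd(313, 588) = 1, so a unique solution mod 588 exists.
313⁻¹ ≡ 325 (mod 588).
t ≡ 325×219 ≡ 27 (mod 588).

27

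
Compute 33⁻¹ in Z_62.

Run the extended Euclidean algorithm:
62 = 1·33 + 29
33 = 1·29 + 4
29 = 7·4 + 1
4 = 4·1 + 0
gcd(33, 62) = 1, so the inverse exists.
Bézout: 1 = 8·62 − 15·33.
So 33⁻¹ ≡ −15 ≡ 47 (mod 62).

47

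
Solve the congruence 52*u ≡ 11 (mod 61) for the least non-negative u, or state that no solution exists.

gcd(52, 61) = 1, so a unique solution mod 61 exists.
52⁻¹ ≡ 27 (mod 61).
u ≡ 27*11 ≡ 53 (mod 61).

53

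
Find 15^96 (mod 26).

By square-and-multiply:
15^1 ≡ 15 (mod 26)
15^2 ≡ 15^2 = 225 ≡ 17 (mod 26)
15^4 ≡ 17^2 = 289 ≡ 3 (mod 26)
15^8 ≡ 3^2 = 9 (mod 26)
15^16 ≡ 9^2 = 81 ≡ 3 (mod 26)
15^32 ≡ 3^2 = 9 (mod 26)
15^64 ≡ 9^2 = 81 ≡ 3 (mod 26)
15^96 = 15^64 * 15^32 ≡ 3 * 9 (mod 26).
3 * 9 = 27 ≡ 1 (mod 26).

1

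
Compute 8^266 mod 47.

266 in binary is 100001010, i.e. 266 = 256 + 8 + 2.
8^1 ≡ 8 (mod 47)
8^2 ≡ 8^2 = 64 ≡ 17 (mod 47)
8^4 ≡ 17^2 = 289 ≡ 7 (mod 47)
8^8 ≡ 7^2 = 49 ≡ 2 (mod 47)
8^16 ≡ 2^2 = 4 (mod 47)
8^32 ≡ 4^2 = 16 (mod 47)
8^64 ≡ 16^2 = 256 ≡ 21 (mod 47)
8^128 ≡ 21^2 = 441 ≡ 18 (mod 47)
8^256 ≡ 18^2 = 324 ≡ 42 (mod 47)
8^266 = 8^256 · 8^8 · 8^2 ≡ 42 · 2 · 17 (mod 47).
Accumulate the product:
42 · 2 = 84 ≡ 37
37 · 17 = 629 ≡ 18

18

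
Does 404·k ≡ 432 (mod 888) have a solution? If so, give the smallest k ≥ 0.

78

gcd(404, 888) = 4, and 4 | 432, so solutions exist.
Divide through by 4: 101·k = 108 (mod 222).
101⁻¹ ≡ 11 (mod 222).
k ≡ 11·108 ≡ 78 (mod 222).
The smallest non-negative solution is k = 78.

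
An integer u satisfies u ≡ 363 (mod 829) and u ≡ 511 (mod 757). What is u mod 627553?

594756

829⁻¹ mod 757: 829*368 ≡ 1 (mod 757), so 829⁻¹ ≡ 368.
u = 363 + 829*((511 − 363)*368 mod 757) = 363 + 829*717 = 594756.
Check: 594756 mod 829 = 363, 594756 mod 757 = 511. ✓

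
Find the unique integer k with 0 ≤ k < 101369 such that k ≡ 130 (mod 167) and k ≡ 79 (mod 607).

167⁻¹ mod 607: 167·418 ≡ 1 (mod 607), so 167⁻¹ ≡ 418.
k = 130 + 167·((79 − 130)·418 mod 607) = 130 + 167·534 = 89308.

89308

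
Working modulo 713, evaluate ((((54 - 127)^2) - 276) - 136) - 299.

340

54 - 127 = -73 ≡ 640 (mod 713)
(640)^2 ≡ 338 (mod 713)
338 - 276 = 62
62 - 136 = -74 ≡ 639 (mod 713)
639 - 299 = 340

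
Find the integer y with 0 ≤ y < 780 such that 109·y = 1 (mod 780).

Run the extended Euclidean algorithm:
780 = 7×109 + 17
109 = 6×17 + 7
17 = 2×7 + 3
7 = 2×3 + 1
3 = 3×1 + 0
gcd(109, 780) = 1, so the inverse exists.
Bézout: 1 = −32×780 + 229×109.
So 109⁻¹ ≡ 229 (mod 780).

229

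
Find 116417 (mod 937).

116417 = 124×937 + 229, so 116417 ≡ 229 (mod 937).

229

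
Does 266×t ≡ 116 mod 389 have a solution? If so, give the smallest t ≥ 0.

gcd(266, 389) = 1, so a unique solution mod 389 exists.
266⁻¹ ≡ 253 (mod 389).
t ≡ 253×116 ≡ 173 (mod 389).

173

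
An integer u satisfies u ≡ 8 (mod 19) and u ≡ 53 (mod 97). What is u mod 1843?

635

19⁻¹ mod 97: 19*46 ≡ 1 (mod 97), so 19⁻¹ ≡ 46.
u = 8 + 19*((53 − 8)*46 mod 97) = 8 + 19*33 = 635.
Check: 635 mod 19 = 8, 635 mod 97 = 53. ✓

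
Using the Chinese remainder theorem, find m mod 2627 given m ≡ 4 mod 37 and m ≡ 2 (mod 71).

37⁻¹ mod 71: 37*48 ≡ 1 (mod 71), so 37⁻¹ ≡ 48.
m = 4 + 37*((2 − 4)*48 mod 71) = 4 + 37*46 = 1706.
Check: 1706 mod 37 = 4, 1706 mod 71 = 2. ✓

1706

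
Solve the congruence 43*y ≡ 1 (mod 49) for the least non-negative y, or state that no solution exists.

gcd(43, 49) = 1, so a unique solution mod 49 exists.
43⁻¹ ≡ 8 (mod 49).
y ≡ 8*1 ≡ 8 (mod 49).

8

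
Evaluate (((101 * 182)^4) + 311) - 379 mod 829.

101 * 182 = 18382 ≡ 144 (mod 829)
(144)^4 ≡ 121 (mod 829)
121 + 311 = 432
432 - 379 = 53

53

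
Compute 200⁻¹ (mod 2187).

2187 = 10*200 + 187
200 = 1*187 + 13
187 = 14*13 + 5
13 = 2*5 + 3
5 = 1*3 + 2
3 = 1*2 + 1
2 = 2*1 + 0
gcd(200, 2187) = 1, so the inverse exists.
Back-substitute for 1:
1 = 1*3 − 1*2
  = −1*5 + 2*3
  = 2*13 − 5*5
  = −5*187 + 72*13
  = 72*200 − 77*187
  = −77*2187 + 842*200
So 200⁻¹ ≡ 842 (mod 2187).

842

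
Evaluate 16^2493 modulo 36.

2493 in binary is 100110111101, i.e. 2493 = 2048 + 256 + 128 + 32 + 16 + 8 + 4 + 1.
16^1 ≡ 16 (mod 36)
16^2 ≡ 16^2 = 256 ≡ 4 (mod 36)
16^4 ≡ 4^2 = 16 (mod 36)
16^8 ≡ 16^2 = 256 ≡ 4 (mod 36)
16^16 ≡ 4^2 = 16 (mod 36)
16^32 ≡ 16^2 = 256 ≡ 4 (mod 36)
16^64 ≡ 4^2 = 16 (mod 36)
16^128 ≡ 16^2 = 256 ≡ 4 (mod 36)
16^256 ≡ 4^2 = 16 (mod 36)
16^512 ≡ 16^2 = 256 ≡ 4 (mod 36)
16^1024 ≡ 4^2 = 16 (mod 36)
16^2048 ≡ 16^2 = 256 ≡ 4 (mod 36)
16^2493 = 16^2048 · 16^256 · 16^128 · 16^32 · 16^16 · 16^8 · 16^4 · 16^1 ≡ 4 · 16 · 4 · 4 · 16 · 4 · 16 · 16 (mod 36).
Accumulate the product:
4 · 16 = 64 ≡ 28
28 · 4 = 112 ≡ 4
4 · 4 = 16
16 · 16 = 256 ≡ 4
4 · 4 = 16
16 · 16 = 256 ≡ 4
4 · 16 = 64 ≡ 28

28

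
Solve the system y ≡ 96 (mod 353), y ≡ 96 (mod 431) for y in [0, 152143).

96

353⁻¹ mod 431: 353*326 ≡ 1 (mod 431), so 353⁻¹ ≡ 326.
y = 96 + 353*((96 − 96)*326 mod 431) = 96 + 353*0 = 96.
Check: 96 mod 353 = 96, 96 mod 431 = 96. ✓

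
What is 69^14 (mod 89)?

14 in binary is 1110, i.e. 14 = 8 + 4 + 2.
69^1 ≡ 69 (mod 89)
69^2 ≡ 69^2 = 4761 ≡ 44 (mod 89)
69^4 ≡ 44^2 = 1936 ≡ 67 (mod 89)
69^8 ≡ 67^2 = 4489 ≡ 39 (mod 89)
69^14 = 69^8 * 69^4 * 69^2 ≡ 39 * 67 * 44 (mod 89).
Accumulate the product:
39 * 67 = 2613 ≡ 32
32 * 44 = 1408 ≡ 73

73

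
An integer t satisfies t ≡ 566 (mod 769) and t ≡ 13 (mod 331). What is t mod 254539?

769⁻¹ mod 331: 769*99 ≡ 1 (mod 331), so 769⁻¹ ≡ 99.
t = 566 + 769*((13 − 566)*99 mod 331) = 566 + 769*199 = 153597.

153597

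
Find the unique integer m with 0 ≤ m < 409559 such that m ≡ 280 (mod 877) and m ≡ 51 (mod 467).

877⁻¹ mod 467: 877*213 ≡ 1 (mod 467), so 877⁻¹ ≡ 213.
m = 280 + 877*((51 − 280)*213 mod 467) = 280 + 877*258 = 226546.
Check: 226546 mod 877 = 280, 226546 mod 467 = 51. ✓

226546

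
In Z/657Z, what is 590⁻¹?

353

657 = 1×590 + 67
590 = 8×67 + 54
67 = 1×54 + 13
54 = 4×13 + 2
13 = 6×2 + 1
2 = 2×1 + 0
gcd(590, 657) = 1, so the inverse exists.
Back-substitute for 1:
1 = 1×13 − 6×2
  = −6×54 + 25×13
  = 25×67 − 31×54
  = −31×590 + 273×67
  = 273×657 − 304×590
So 590⁻¹ ≡ −304 ≡ 353 (mod 657).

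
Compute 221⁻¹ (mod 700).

681

By the extended Euclidean algorithm:
700 = 3*221 + 37
221 = 5*37 + 36
37 = 1*36 + 1
36 = 36*1 + 0
gcd(221, 700) = 1, so the inverse exists.
Bézout: 1 = 6*700 − 19*221.
So 221⁻¹ ≡ −19 ≡ 681 (mod 700).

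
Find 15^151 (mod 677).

Using repeated squaring:
15^1 ≡ 15 (mod 677)
15^2 ≡ 15^2 = 225 (mod 677)
15^4 ≡ 225^2 = 50625 ≡ 527 (mod 677)
15^8 ≡ 527^2 = 277729 ≡ 159 (mod 677)
15^16 ≡ 159^2 = 25281 ≡ 232 (mod 677)
15^32 ≡ 232^2 = 53824 ≡ 341 (mod 677)
15^64 ≡ 341^2 = 116281 ≡ 514 (mod 677)
15^128 ≡ 514^2 = 264196 ≡ 166 (mod 677)
15^151 = 15^128 * 15^16 * 15^4 * 15^2 * 15^1 ≡ 166 * 232 * 527 * 225 * 15 (mod 677).
Accumulate the product:
166 * 232 = 38512 ≡ 600
600 * 527 = 316200 ≡ 41
41 * 225 = 9225 ≡ 424
424 * 15 = 6360 ≡ 267

267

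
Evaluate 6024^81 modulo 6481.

5453

81 in binary is 1010001, i.e. 81 = 64 + 16 + 1.
6024^1 ≡ 6024 (mod 6481)
6024^2 ≡ 6024^2 = 36288576 ≡ 1457 (mod 6481)
6024^4 ≡ 1457^2 = 2122849 ≡ 3562 (mod 6481)
6024^8 ≡ 3562^2 = 12687844 ≡ 4527 (mod 6481)
6024^16 ≡ 4527^2 = 20493729 ≡ 807 (mod 6481)
6024^32 ≡ 807^2 = 651249 ≡ 3149 (mod 6481)
6024^64 ≡ 3149^2 = 9916201 ≡ 271 (mod 6481)
6024^81 = 6024^64 × 6024^16 × 6024^1 ≡ 271 × 807 × 6024 (mod 6481).
Accumulate the product:
271 × 807 = 218697 ≡ 4824
4824 × 6024 = 29059776 ≡ 5453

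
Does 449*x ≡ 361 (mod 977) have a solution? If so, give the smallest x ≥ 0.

gcd(449, 977) = 1, so a unique solution mod 977 exists.
449⁻¹ ≡ 742 (mod 977).
x ≡ 742*361 ≡ 164 (mod 977).

164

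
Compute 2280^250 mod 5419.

1080

By square-and-multiply:
250 in binary is 11111010, i.e. 250 = 128 + 64 + 32 + 16 + 8 + 2.
2280^1 ≡ 2280 (mod 5419)
2280^2 ≡ 2280^2 = 5198400 ≡ 1579 (mod 5419)
2280^4 ≡ 1579^2 = 2493241 ≡ 501 (mod 5419)
2280^8 ≡ 501^2 = 251001 ≡ 1727 (mod 5419)
2280^16 ≡ 1727^2 = 2982529 ≡ 2079 (mod 5419)
2280^32 ≡ 2079^2 = 4322241 ≡ 3298 (mod 5419)
2280^64 ≡ 3298^2 = 10876804 ≡ 871 (mod 5419)
2280^128 ≡ 871^2 = 758641 ≡ 5400 (mod 5419)
2280^250 = 2280^128 × 2280^64 × 2280^32 × 2280^16 × 2280^8 × 2280^2 ≡ 5400 × 871 × 3298 × 2079 × 1727 × 1579 (mod 5419).
Accumulate the product:
5400 × 871 = 4703400 ≡ 5127
5127 × 3298 = 16908846 ≡ 1566
1566 × 2079 = 3255714 ≡ 4314
4314 × 1727 = 7450278 ≡ 4572
4572 × 1579 = 7219188 ≡ 1080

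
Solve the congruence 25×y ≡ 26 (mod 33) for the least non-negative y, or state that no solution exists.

5

gcd(25, 33) = 1, so a unique solution mod 33 exists.
25⁻¹ ≡ 4 (mod 33).
y ≡ 4×26 ≡ 5 (mod 33).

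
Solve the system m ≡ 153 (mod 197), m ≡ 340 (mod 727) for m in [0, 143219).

124657

197⁻¹ mod 727: 197×155 ≡ 1 (mod 727), so 197⁻¹ ≡ 155.
m = 153 + 197×((340 − 153)×155 mod 727) = 153 + 197×632 = 124657.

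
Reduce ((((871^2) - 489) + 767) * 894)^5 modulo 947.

713

(871)^2 ≡ 94 (mod 947)
94 - 489 = -395 ≡ 552 (mod 947)
552 + 767 = 1319 ≡ 372 (mod 947)
372 * 894 = 332568 ≡ 171 (mod 947)
(171)^5 ≡ 713 (mod 947)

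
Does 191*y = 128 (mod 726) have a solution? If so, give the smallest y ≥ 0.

472

gcd(191, 726) = 1, so a unique solution mod 726 exists.
191⁻¹ ≡ 707 (mod 726).
y ≡ 707*128 ≡ 472 (mod 726).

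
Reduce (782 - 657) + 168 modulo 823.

293

782 - 657 = 125
125 + 168 = 293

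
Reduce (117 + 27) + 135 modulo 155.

124

117 + 27 = 144
144 + 135 = 279 ≡ 124 (mod 155)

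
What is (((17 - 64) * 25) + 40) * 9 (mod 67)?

36

17 - 64 = -47 ≡ 20 (mod 67)
20 * 25 = 500 ≡ 31 (mod 67)
31 + 40 = 71 ≡ 4 (mod 67)
4 * 9 = 36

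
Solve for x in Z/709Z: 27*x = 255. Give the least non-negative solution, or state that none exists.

gcd(27, 709) = 1, so a unique solution mod 709 exists.
27⁻¹ ≡ 604 (mod 709).
x ≡ 604*255 ≡ 167 (mod 709).

167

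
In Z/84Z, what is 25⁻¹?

84 = 3*25 + 9
25 = 2*9 + 7
9 = 1*7 + 2
7 = 3*2 + 1
2 = 2*1 + 0
gcd(25, 84) = 1, so the inverse exists.
Back-substitute for 1:
1 = 1*7 − 3*2
  = −3*9 + 4*7
  = 4*25 − 11*9
  = −11*84 + 37*25
So 25⁻¹ ≡ 37 (mod 84).

37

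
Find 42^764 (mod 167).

Using repeated squaring:
42^1 ≡ 42 (mod 167)
42^2 ≡ 42^2 = 1764 ≡ 94 (mod 167)
42^4 ≡ 94^2 = 8836 ≡ 152 (mod 167)
42^8 ≡ 152^2 = 23104 ≡ 58 (mod 167)
42^16 ≡ 58^2 = 3364 ≡ 24 (mod 167)
42^32 ≡ 24^2 = 576 ≡ 75 (mod 167)
42^64 ≡ 75^2 = 5625 ≡ 114 (mod 167)
42^128 ≡ 114^2 = 12996 ≡ 137 (mod 167)
42^256 ≡ 137^2 = 18769 ≡ 65 (mod 167)
42^512 ≡ 65^2 = 4225 ≡ 50 (mod 167)
42^764 = 42^512 * 42^128 * 42^64 * 42^32 * 42^16 * 42^8 * 42^4 ≡ 50 * 137 * 114 * 75 * 24 * 58 * 152 (mod 167).
Accumulate the product:
50 * 137 = 6850 ≡ 3
3 * 114 = 342 ≡ 8
8 * 75 = 600 ≡ 99
99 * 24 = 2376 ≡ 38
38 * 58 = 2204 ≡ 33
33 * 152 = 5016 ≡ 6

6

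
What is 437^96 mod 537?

96 in binary is 1100000, i.e. 96 = 64 + 32.
437^1 ≡ 437 (mod 537)
437^2 ≡ 437^2 = 190969 ≡ 334 (mod 537)
437^4 ≡ 334^2 = 111556 ≡ 397 (mod 537)
437^8 ≡ 397^2 = 157609 ≡ 268 (mod 537)
437^16 ≡ 268^2 = 71824 ≡ 403 (mod 537)
437^32 ≡ 403^2 = 162409 ≡ 235 (mod 537)
437^64 ≡ 235^2 = 55225 ≡ 451 (mod 537)
437^96 = 437^64 × 437^32 ≡ 451 × 235 (mod 537).
451 × 235 = 105985 ≡ 196 (mod 537).

196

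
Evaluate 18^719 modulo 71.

Using repeated squaring:
719 in binary is 1011001111, i.e. 719 = 512 + 128 + 64 + 8 + 4 + 2 + 1.
18^1 ≡ 18 (mod 71)
18^2 ≡ 18^2 = 324 ≡ 40 (mod 71)
18^4 ≡ 40^2 = 1600 ≡ 38 (mod 71)
18^8 ≡ 38^2 = 1444 ≡ 24 (mod 71)
18^16 ≡ 24^2 = 576 ≡ 8 (mod 71)
18^32 ≡ 8^2 = 64 (mod 71)
18^64 ≡ 64^2 = 4096 ≡ 49 (mod 71)
18^128 ≡ 49^2 = 2401 ≡ 58 (mod 71)
18^256 ≡ 58^2 = 3364 ≡ 27 (mod 71)
18^512 ≡ 27^2 = 729 ≡ 19 (mod 71)
18^719 = 18^512 * 18^128 * 18^64 * 18^8 * 18^4 * 18^2 * 18^1 ≡ 19 * 58 * 49 * 24 * 38 * 40 * 18 (mod 71).
Accumulate the product:
19 * 58 = 1102 ≡ 37
37 * 49 = 1813 ≡ 38
38 * 24 = 912 ≡ 60
60 * 38 = 2280 ≡ 8
8 * 40 = 320 ≡ 36
36 * 18 = 648 ≡ 9

9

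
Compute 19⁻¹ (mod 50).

Apply the Euclidean algorithm and back-substitute:
50 = 2*19 + 12
19 = 1*12 + 7
12 = 1*7 + 5
7 = 1*5 + 2
5 = 2*2 + 1
2 = 2*1 + 0
gcd(19, 50) = 1, so the inverse exists.
Back-substitute for 1:
1 = 1*5 − 2*2
  = −2*7 + 3*5
  = 3*12 − 5*7
  = −5*19 + 8*12
  = 8*50 − 21*19
So 19⁻¹ ≡ −21 ≡ 29 (mod 50).

29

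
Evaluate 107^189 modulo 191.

25

By square-and-multiply:
107^1 ≡ 107 (mod 191)
107^2 ≡ 107^2 = 11449 ≡ 180 (mod 191)
107^4 ≡ 180^2 = 32400 ≡ 121 (mod 191)
107^8 ≡ 121^2 = 14641 ≡ 125 (mod 191)
107^16 ≡ 125^2 = 15625 ≡ 154 (mod 191)
107^32 ≡ 154^2 = 23716 ≡ 32 (mod 191)
107^64 ≡ 32^2 = 1024 ≡ 69 (mod 191)
107^128 ≡ 69^2 = 4761 ≡ 177 (mod 191)
107^189 = 107^128 × 107^32 × 107^16 × 107^8 × 107^4 × 107^1 ≡ 177 × 32 × 154 × 125 × 121 × 107 (mod 191).
Accumulate the product:
177 × 32 = 5664 ≡ 125
125 × 154 = 19250 ≡ 150
150 × 125 = 18750 ≡ 32
32 × 121 = 3872 ≡ 52
52 × 107 = 5564 ≡ 25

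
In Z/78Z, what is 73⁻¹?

78 = 1×73 + 5
73 = 14×5 + 3
5 = 1×3 + 2
3 = 1×2 + 1
2 = 2×1 + 0
gcd(73, 78) = 1, so the inverse exists.
Bézout: 1 = −29×78 + 31×73.
So 73⁻¹ ≡ 31 (mod 78).

31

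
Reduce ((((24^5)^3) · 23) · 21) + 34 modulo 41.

20

(24)^5 ≡ 14 (mod 41)
(14)^3 ≡ 38 (mod 41)
38 · 23 = 874 ≡ 13 (mod 41)
13 · 21 = 273 ≡ 27 (mod 41)
27 + 34 = 61 ≡ 20 (mod 41)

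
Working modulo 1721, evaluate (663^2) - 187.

(663)^2 ≡ 714 (mod 1721)
714 - 187 = 527

527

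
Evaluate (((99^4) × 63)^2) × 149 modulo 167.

80

(99)^4 ≡ 32 (mod 167)
32 × 63 = 2016 ≡ 12 (mod 167)
(12)^2 ≡ 144 (mod 167)
144 × 149 = 21456 ≡ 80 (mod 167)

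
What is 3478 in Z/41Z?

34

3478 = 84·41 + 34, so 3478 ≡ 34 (mod 41).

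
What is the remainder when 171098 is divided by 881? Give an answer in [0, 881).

184

171098 = 194·881 + 184, so 171098 ≡ 184 (mod 881).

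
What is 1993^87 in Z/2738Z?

Compute successive squares:
1993^1 ≡ 1993 (mod 2738)
1993^2 ≡ 1993^2 = 3972049 ≡ 1949 (mod 2738)
1993^4 ≡ 1949^2 = 3798601 ≡ 995 (mod 2738)
1993^8 ≡ 995^2 = 990025 ≡ 1607 (mod 2738)
1993^16 ≡ 1607^2 = 2582449 ≡ 515 (mod 2738)
1993^32 ≡ 515^2 = 265225 ≡ 2377 (mod 2738)
1993^64 ≡ 2377^2 = 5650129 ≡ 1635 (mod 2738)
1993^87 = 1993^64 × 1993^16 × 1993^4 × 1993^2 × 1993^1 ≡ 1635 × 515 × 995 × 1949 × 1993 (mod 2738).
Accumulate the product:
1635 × 515 = 842025 ≡ 1459
1459 × 995 = 1451705 ≡ 565
565 × 1949 = 1101185 ≡ 509
509 × 1993 = 1014437 ≡ 1377

1377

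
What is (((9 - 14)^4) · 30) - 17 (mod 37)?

9 - 14 = -5 ≡ 32 (mod 37)
(32)^4 ≡ 33 (mod 37)
33 · 30 = 990 ≡ 28 (mod 37)
28 - 17 = 11

11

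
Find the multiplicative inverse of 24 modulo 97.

97 = 4*24 + 1
24 = 24*1 + 0
gcd(24, 97) = 1, so the inverse exists.
Back-substitute for 1:
1 = 1*97 − 4*24
So 24⁻¹ ≡ −4 ≡ 93 (mod 97).

93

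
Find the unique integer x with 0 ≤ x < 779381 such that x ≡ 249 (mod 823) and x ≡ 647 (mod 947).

236450

823⁻¹ mod 947: 823*84 ≡ 1 (mod 947), so 823⁻¹ ≡ 84.
x = 249 + 823*((647 − 249)*84 mod 947) = 249 + 823*287 = 236450.
Check: 236450 mod 823 = 249, 236450 mod 947 = 647. ✓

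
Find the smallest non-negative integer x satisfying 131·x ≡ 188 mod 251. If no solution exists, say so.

57

gcd(131, 251) = 1, so a unique solution mod 251 exists.
131⁻¹ ≡ 23 (mod 251).
x ≡ 23·188 ≡ 57 (mod 251).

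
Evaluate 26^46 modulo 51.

Using repeated squaring:
46 in binary is 101110, i.e. 46 = 32 + 8 + 4 + 2.
26^1 ≡ 26 (mod 51)
26^2 ≡ 26^2 = 676 ≡ 13 (mod 51)
26^4 ≡ 13^2 = 169 ≡ 16 (mod 51)
26^8 ≡ 16^2 = 256 ≡ 1 (mod 51)
26^16 ≡ 1^2 = 1 (mod 51)
26^32 ≡ 1^2 = 1 (mod 51)
26^46 = 26^32 * 26^8 * 26^4 * 26^2 ≡ 1 * 1 * 16 * 13 (mod 51).
Accumulate the product:
1 * 1 = 1
1 * 16 = 16
16 * 13 = 208 ≡ 4

4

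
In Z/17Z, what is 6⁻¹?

3

Apply the Euclidean algorithm and back-substitute:
17 = 2×6 + 5
6 = 1×5 + 1
5 = 5×1 + 0
gcd(6, 17) = 1, so the inverse exists.
Back-substitute for 1:
1 = 1×6 − 1×5
  = −1×17 + 3×6
So 6⁻¹ ≡ 3 (mod 17).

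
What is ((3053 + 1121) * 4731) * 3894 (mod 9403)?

3053 + 1121 = 4174
4174 * 4731 = 19747194 ≡ 894 (mod 9403)
894 * 3894 = 3481236 ≡ 2126 (mod 9403)

2126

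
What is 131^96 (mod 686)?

407

Using repeated squaring:
96 in binary is 1100000, i.e. 96 = 64 + 32.
131^1 ≡ 131 (mod 686)
131^2 ≡ 131^2 = 17161 ≡ 11 (mod 686)
131^4 ≡ 11^2 = 121 (mod 686)
131^8 ≡ 121^2 = 14641 ≡ 235 (mod 686)
131^16 ≡ 235^2 = 55225 ≡ 345 (mod 686)
131^32 ≡ 345^2 = 119025 ≡ 347 (mod 686)
131^64 ≡ 347^2 = 120409 ≡ 359 (mod 686)
131^96 = 131^64 * 131^32 ≡ 359 * 347 (mod 686).
359 * 347 = 124573 ≡ 407 (mod 686).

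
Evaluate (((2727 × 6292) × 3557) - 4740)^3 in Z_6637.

2727 × 6292 = 17158284 ≡ 1639 (mod 6637)
1639 × 3557 = 5829923 ≡ 2637 (mod 6637)
2637 - 4740 = -2103 ≡ 4534 (mod 6637)
(4534)^3 ≡ 6586 (mod 6637)

6586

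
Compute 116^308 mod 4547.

Compute successive squares:
116^1 ≡ 116 (mod 4547)
116^2 ≡ 116^2 = 13456 ≡ 4362 (mod 4547)
116^4 ≡ 4362^2 = 19027044 ≡ 2396 (mod 4547)
116^8 ≡ 2396^2 = 5740816 ≡ 2502 (mod 4547)
116^16 ≡ 2502^2 = 6260004 ≡ 3332 (mod 4547)
116^32 ≡ 3332^2 = 11102224 ≡ 2997 (mod 4547)
116^64 ≡ 2997^2 = 8982009 ≡ 1684 (mod 4547)
116^128 ≡ 1684^2 = 2835856 ≡ 3075 (mod 4547)
116^256 ≡ 3075^2 = 9455625 ≡ 2412 (mod 4547)
116^308 = 116^256 × 116^32 × 116^16 × 116^4 ≡ 2412 × 2997 × 3332 × 2396 (mod 4547).
Accumulate the product:
2412 × 2997 = 7228764 ≡ 3581
3581 × 3332 = 11931892 ≡ 564
564 × 2396 = 1351344 ≡ 885

885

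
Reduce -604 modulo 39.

-604 = -16×39 + 20, so -604 ≡ 20 (mod 39).

20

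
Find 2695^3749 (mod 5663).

Compute successive squares:
2695^1 ≡ 2695 (mod 5663)
2695^2 ≡ 2695^2 = 7263025 ≡ 3059 (mod 5663)
2695^4 ≡ 3059^2 = 9357481 ≡ 2205 (mod 5663)
2695^8 ≡ 2205^2 = 4862025 ≡ 3171 (mod 5663)
2695^16 ≡ 3171^2 = 10055241 ≡ 3416 (mod 5663)
2695^32 ≡ 3416^2 = 11669056 ≡ 3276 (mod 5663)
2695^64 ≡ 3276^2 = 10732176 ≡ 791 (mod 5663)
2695^128 ≡ 791^2 = 625681 ≡ 2751 (mod 5663)
2695^256 ≡ 2751^2 = 7568001 ≡ 2233 (mod 5663)
2695^512 ≡ 2233^2 = 4986289 ≡ 2849 (mod 5663)
2695^1024 ≡ 2849^2 = 8116801 ≡ 1722 (mod 5663)
2695^2048 ≡ 1722^2 = 2965284 ≡ 3535 (mod 5663)
2695^3749 = 2695^2048 * 2695^1024 * 2695^512 * 2695^128 * 2695^32 * 2695^4 * 2695^1 ≡ 3535 * 1722 * 2849 * 2751 * 3276 * 2205 * 2695 (mod 5663).
Accumulate the product:
3535 * 1722 = 6087270 ≡ 5208
5208 * 2849 = 14837592 ≡ 532
532 * 2751 = 1463532 ≡ 2478
2478 * 3276 = 8117928 ≡ 2849
2849 * 2205 = 6282045 ≡ 1778
1778 * 2695 = 4791710 ≡ 812

812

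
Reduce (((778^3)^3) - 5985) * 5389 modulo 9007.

(778)^3 ≡ 6978 (mod 9007)
(6978)^3 ≡ 3397 (mod 9007)
3397 - 5985 = -2588 ≡ 6419 (mod 9007)
6419 * 5389 = 34591991 ≡ 5111 (mod 9007)

5111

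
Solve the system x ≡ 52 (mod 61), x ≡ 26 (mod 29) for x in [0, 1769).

61⁻¹ mod 29: 61*10 ≡ 1 (mod 29), so 61⁻¹ ≡ 10.
x = 52 + 61*((26 − 52)*10 mod 29) = 52 + 61*1 = 113.

113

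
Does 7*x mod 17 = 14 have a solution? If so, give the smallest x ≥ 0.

gcd(7, 17) = 1, so a unique solution mod 17 exists.
7⁻¹ ≡ 5 (mod 17).
x ≡ 5*14 ≡ 2 (mod 17).

2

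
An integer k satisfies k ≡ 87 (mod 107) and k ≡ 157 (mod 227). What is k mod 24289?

107⁻¹ mod 227: 107·157 ≡ 1 (mod 227), so 107⁻¹ ≡ 157.
k = 87 + 107·((157 − 87)·157 mod 227) = 87 + 107·94 = 10145.

10145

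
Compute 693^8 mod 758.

583

693^1 ≡ 693 (mod 758)
693^2 ≡ 693^2 = 480249 ≡ 435 (mod 758)
693^4 ≡ 435^2 = 189225 ≡ 483 (mod 758)
693^8 ≡ 483^2 = 233289 ≡ 583 (mod 758)
So 693^8 ≡ 583 (mod 758).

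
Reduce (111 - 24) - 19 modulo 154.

68

111 - 24 = 87
87 - 19 = 68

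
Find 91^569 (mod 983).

By square-and-multiply:
569 in binary is 1000111001, i.e. 569 = 512 + 32 + 16 + 8 + 1.
91^1 ≡ 91 (mod 983)
91^2 ≡ 91^2 = 8281 ≡ 417 (mod 983)
91^4 ≡ 417^2 = 173889 ≡ 881 (mod 983)
91^8 ≡ 881^2 = 776161 ≡ 574 (mod 983)
91^16 ≡ 574^2 = 329476 ≡ 171 (mod 983)
91^32 ≡ 171^2 = 29241 ≡ 734 (mod 983)
91^64 ≡ 734^2 = 538756 ≡ 72 (mod 983)
91^128 ≡ 72^2 = 5184 ≡ 269 (mod 983)
91^256 ≡ 269^2 = 72361 ≡ 602 (mod 983)
91^512 ≡ 602^2 = 362404 ≡ 660 (mod 983)
91^569 = 91^512 × 91^32 × 91^16 × 91^8 × 91^1 ≡ 660 × 734 × 171 × 574 × 91 (mod 983).
Accumulate the product:
660 × 734 = 484440 ≡ 804
804 × 171 = 137484 ≡ 847
847 × 574 = 486178 ≡ 576
576 × 91 = 52416 ≡ 317

317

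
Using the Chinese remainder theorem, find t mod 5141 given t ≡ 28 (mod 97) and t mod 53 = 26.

97⁻¹ mod 53: 97*47 ≡ 1 (mod 53), so 97⁻¹ ≡ 47.
t = 28 + 97*((26 − 28)*47 mod 53) = 28 + 97*12 = 1192.

1192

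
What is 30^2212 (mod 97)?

50

Using repeated squaring:
2212 in binary is 100010100100, i.e. 2212 = 2048 + 128 + 32 + 4.
30^1 ≡ 30 (mod 97)
30^2 ≡ 30^2 = 900 ≡ 27 (mod 97)
30^4 ≡ 27^2 = 729 ≡ 50 (mod 97)
30^8 ≡ 50^2 = 2500 ≡ 75 (mod 97)
30^16 ≡ 75^2 = 5625 ≡ 96 (mod 97)
30^32 ≡ 96^2 = 9216 ≡ 1 (mod 97)
30^64 ≡ 1^2 = 1 (mod 97)
30^128 ≡ 1^2 = 1 (mod 97)
30^256 ≡ 1^2 = 1 (mod 97)
30^512 ≡ 1^2 = 1 (mod 97)
30^1024 ≡ 1^2 = 1 (mod 97)
30^2048 ≡ 1^2 = 1 (mod 97)
30^2212 = 30^2048 * 30^128 * 30^32 * 30^4 ≡ 1 * 1 * 1 * 50 (mod 97).
Accumulate the product:
1 * 1 = 1
1 * 1 = 1
1 * 50 = 50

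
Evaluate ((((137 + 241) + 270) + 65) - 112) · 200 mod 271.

137 + 241 = 378 ≡ 107 (mod 271)
107 + 270 = 377 ≡ 106 (mod 271)
106 + 65 = 171
171 - 112 = 59
59 · 200 = 11800 ≡ 147 (mod 271)

147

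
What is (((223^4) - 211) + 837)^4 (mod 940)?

661

(223)^4 ≡ 761 (mod 940)
761 - 211 = 550
550 + 837 = 1387 ≡ 447 (mod 940)
(447)^4 ≡ 661 (mod 940)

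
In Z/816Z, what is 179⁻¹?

816 = 4·179 + 100
179 = 1·100 + 79
100 = 1·79 + 21
79 = 3·21 + 16
21 = 1·16 + 5
16 = 3·5 + 1
5 = 5·1 + 0
gcd(179, 816) = 1, so the inverse exists.
Bézout: 1 = −34·816 + 155·179.
So 179⁻¹ ≡ 155 (mod 816).

155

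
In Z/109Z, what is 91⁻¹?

109 = 1·91 + 18
91 = 5·18 + 1
18 = 18·1 + 0
gcd(91, 109) = 1, so the inverse exists.
Bézout: 1 = −5·109 + 6·91.
So 91⁻¹ ≡ 6 (mod 109).

6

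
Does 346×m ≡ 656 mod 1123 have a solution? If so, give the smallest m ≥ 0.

1047

gcd(346, 1123) = 1, so a unique solution mod 1123 exists.
346⁻¹ ≡ 938 (mod 1123).
m ≡ 938×656 ≡ 1047 (mod 1123).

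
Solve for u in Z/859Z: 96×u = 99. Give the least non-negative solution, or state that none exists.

gcd(96, 859) = 1, so a unique solution mod 859 exists.
96⁻¹ ≡ 689 (mod 859).
u ≡ 689×99 ≡ 350 (mod 859).

350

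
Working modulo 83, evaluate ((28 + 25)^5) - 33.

28 + 25 = 53
(53)^5 ≡ 76 (mod 83)
76 - 33 = 43

43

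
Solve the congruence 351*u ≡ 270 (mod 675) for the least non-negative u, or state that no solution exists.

gcd(351, 675) = 27, and 27 | 270, so solutions exist.
Divide through by 27: 13*u = 10 (mod 25).
13⁻¹ ≡ 2 (mod 25).
u ≡ 2*10 ≡ 20 (mod 25).
The smallest non-negative solution is u = 20.

20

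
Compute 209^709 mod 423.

263

By square-and-multiply:
209^1 ≡ 209 (mod 423)
209^2 ≡ 209^2 = 43681 ≡ 112 (mod 423)
209^4 ≡ 112^2 = 12544 ≡ 277 (mod 423)
209^8 ≡ 277^2 = 76729 ≡ 166 (mod 423)
209^16 ≡ 166^2 = 27556 ≡ 61 (mod 423)
209^32 ≡ 61^2 = 3721 ≡ 337 (mod 423)
209^64 ≡ 337^2 = 113569 ≡ 205 (mod 423)
209^128 ≡ 205^2 = 42025 ≡ 148 (mod 423)
209^256 ≡ 148^2 = 21904 ≡ 331 (mod 423)
209^512 ≡ 331^2 = 109561 ≡ 4 (mod 423)
209^709 = 209^512 · 209^128 · 209^64 · 209^4 · 209^1 ≡ 4 · 148 · 205 · 277 · 209 (mod 423).
Accumulate the product:
4 · 148 = 592 ≡ 169
169 · 205 = 34645 ≡ 382
382 · 277 = 105814 ≡ 64
64 · 209 = 13376 ≡ 263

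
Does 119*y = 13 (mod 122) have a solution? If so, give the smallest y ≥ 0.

77

gcd(119, 122) = 1, so a unique solution mod 122 exists.
119⁻¹ ≡ 81 (mod 122).
y ≡ 81*13 ≡ 77 (mod 122).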